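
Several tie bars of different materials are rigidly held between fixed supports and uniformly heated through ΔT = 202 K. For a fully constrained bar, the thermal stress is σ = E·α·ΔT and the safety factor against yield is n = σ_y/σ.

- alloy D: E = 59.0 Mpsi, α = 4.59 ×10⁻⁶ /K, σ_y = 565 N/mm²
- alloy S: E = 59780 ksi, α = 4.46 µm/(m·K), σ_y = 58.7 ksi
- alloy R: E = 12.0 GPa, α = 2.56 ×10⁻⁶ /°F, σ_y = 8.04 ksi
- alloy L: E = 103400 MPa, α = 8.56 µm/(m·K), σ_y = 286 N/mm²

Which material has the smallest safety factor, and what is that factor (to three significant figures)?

Per material, after unit conversion:
  alloy D: E = 406.8, α = 4.59, σ_y = 565.0 → σ = 377 MPa, n = 1.50
  alloy S: E = 412.2, α = 4.46, σ_y = 404.7 → σ = 371 MPa, n = 1.09
  alloy R: E = 12.00, α = 4.61, σ_y = 55.43 → σ = 11.2 MPa, n = 4.96
  alloy L: E = 103.4, α = 8.56, σ_y = 286.0 → σ = 179 MPa, n = 1.60
The minimum is alloy S at n = 1.09.

alloy S, n = 1.09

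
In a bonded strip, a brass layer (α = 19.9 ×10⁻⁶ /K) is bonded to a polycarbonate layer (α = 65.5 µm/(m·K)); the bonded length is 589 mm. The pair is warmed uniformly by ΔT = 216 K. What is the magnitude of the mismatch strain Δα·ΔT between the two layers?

Δα = |19.9 − 65.5|×10⁻⁶/K = 45.6×10⁻⁶/K.
Mismatch strain = Δα·ΔT = 45.6×10⁻⁶ × 216.0 = 9.85×10⁻³.

9.85×10⁻³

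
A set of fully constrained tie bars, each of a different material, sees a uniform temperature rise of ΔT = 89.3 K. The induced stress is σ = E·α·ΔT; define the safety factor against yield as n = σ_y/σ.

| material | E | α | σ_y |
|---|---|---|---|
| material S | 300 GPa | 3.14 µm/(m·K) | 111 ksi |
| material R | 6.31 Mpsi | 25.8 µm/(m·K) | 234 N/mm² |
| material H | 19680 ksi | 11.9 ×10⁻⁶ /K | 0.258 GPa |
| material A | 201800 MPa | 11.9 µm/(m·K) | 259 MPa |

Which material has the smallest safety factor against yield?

In consistent units (E in GPa, α in ×10⁻⁶/K, σ_y in MPa):
  material S: E = 300.0, α = 3.14, σ_y = 765.3 → σ = 84.1 MPa, n = 9.10
  material R: E = 43.51, α = 25.8, σ_y = 234.0 → σ = 100 MPa, n = 2.33
  material H: E = 135.7, α = 11.9, σ_y = 258.0 → σ = 144 MPa, n = 1.79
  material A: E = 201.8, α = 11.9, σ_y = 259.0 → σ = 214 MPa, n = 1.21
Smallest n: material A with n = 1.21.

material A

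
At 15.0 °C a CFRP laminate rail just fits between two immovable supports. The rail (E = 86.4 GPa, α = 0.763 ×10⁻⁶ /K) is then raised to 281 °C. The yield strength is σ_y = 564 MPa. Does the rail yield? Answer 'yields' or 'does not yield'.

ΔT = 266.0 K. Constrained thermal stress σ = E·α·ΔT = 86.40×10³ MPa × 0.763×10⁻⁶ × 266.0 = 17.5 MPa (compressive).
Compare to σ_y = 564 MPa: σ < σ_y, so it does not yield.

does not yield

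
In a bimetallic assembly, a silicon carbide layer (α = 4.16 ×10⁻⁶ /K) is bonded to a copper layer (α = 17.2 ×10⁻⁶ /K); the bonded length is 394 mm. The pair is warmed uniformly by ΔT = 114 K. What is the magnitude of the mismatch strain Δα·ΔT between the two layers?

Δα = |4.16 − 17.2|×10⁻⁶/K = 13.0×10⁻⁶/K.
Mismatch strain = Δα·ΔT = 13.0×10⁻⁶ × 114.0 = 1.49×10⁻³.

1.49×10⁻³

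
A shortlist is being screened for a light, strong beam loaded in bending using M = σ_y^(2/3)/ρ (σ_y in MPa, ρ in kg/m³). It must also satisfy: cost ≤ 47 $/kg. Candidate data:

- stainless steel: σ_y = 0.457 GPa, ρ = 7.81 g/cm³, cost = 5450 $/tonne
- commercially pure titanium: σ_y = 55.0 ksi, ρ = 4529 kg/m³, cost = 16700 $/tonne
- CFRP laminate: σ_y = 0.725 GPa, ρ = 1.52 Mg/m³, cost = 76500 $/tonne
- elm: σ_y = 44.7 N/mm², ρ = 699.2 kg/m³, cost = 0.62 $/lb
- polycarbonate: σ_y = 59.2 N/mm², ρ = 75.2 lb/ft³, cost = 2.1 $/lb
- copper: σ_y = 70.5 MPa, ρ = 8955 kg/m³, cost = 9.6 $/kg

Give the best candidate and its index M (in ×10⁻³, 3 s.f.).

Screen on constraints: cost ≤ 47 $/kg. Survivors: stainless steel, commercially pure titanium, elm, polycarbonate, copper.
Putting every candidate on a common basis:
  stainless steel: σ_y = 457.0 MPa, ρ = 7810 kg/m³
  commercially pure titanium: σ_y = 379.2 MPa, ρ = 4529 kg/m³
  elm: σ_y = 44.70 MPa, ρ = 699.2 kg/m³
  polycarbonate: σ_y = 59.20 MPa, ρ = 1205 kg/m³
  copper: σ_y = 70.50 MPa, ρ = 8955 kg/m³
  elm: M = 18.0×10⁻³
  polycarbonate: M = 12.6×10⁻³
  commercially pure titanium: M = 11.6×10⁻³
  stainless steel: M = 7.60×10⁻³
  copper: M = 1.91×10⁻³
Elm has the largest M.

elm, M = 18.0×10⁻³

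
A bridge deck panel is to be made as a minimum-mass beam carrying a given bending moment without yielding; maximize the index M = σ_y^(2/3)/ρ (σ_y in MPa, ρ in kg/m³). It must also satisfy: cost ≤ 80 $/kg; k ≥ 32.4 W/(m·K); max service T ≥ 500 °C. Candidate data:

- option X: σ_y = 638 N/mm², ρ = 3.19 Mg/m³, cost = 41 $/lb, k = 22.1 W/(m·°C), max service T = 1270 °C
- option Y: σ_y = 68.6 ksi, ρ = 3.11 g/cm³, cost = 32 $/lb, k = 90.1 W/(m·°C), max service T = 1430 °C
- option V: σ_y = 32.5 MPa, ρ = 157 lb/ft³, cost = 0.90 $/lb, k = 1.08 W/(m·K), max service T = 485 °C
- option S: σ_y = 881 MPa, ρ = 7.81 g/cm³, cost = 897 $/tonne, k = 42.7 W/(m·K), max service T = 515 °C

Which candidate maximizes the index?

option Y

Screen on constraints: cost ≤ 80 $/kg; k ≥ 32.4 W/(m·K); max service T ≥ 500 °C. Survivors: option Y, option S.
After converting to SI:
  option Y: σ_y = 473.0 MPa, ρ = 3110 kg/m³
  option S: σ_y = 881.0 MPa, ρ = 7810 kg/m³
  option Y: M = 19.5×10⁻³
  option S: M = 11.8×10⁻³
Highest index: option Y.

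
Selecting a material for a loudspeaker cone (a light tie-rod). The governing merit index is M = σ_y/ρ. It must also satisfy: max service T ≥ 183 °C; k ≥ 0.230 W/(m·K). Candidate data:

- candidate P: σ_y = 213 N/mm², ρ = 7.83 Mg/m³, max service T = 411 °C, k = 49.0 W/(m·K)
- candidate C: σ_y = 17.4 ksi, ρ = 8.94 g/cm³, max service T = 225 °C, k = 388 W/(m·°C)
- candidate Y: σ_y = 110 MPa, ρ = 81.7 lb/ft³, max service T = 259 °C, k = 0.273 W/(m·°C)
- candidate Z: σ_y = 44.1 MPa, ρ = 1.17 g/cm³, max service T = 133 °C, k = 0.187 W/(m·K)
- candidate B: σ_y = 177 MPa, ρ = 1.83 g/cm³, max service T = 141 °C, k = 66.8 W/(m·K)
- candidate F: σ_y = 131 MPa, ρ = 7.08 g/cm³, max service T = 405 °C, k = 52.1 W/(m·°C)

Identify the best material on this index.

candidate Y

Screen on constraints: max service T ≥ 183 °C; k ≥ 0.230 W/(m·K). Survivors: candidate P, candidate C, candidate Y, candidate F.
In SI units:
  candidate P: σ_y = 213.0 MPa, ρ = 7830 kg/m³
  candidate C: σ_y = 120.0 MPa, ρ = 8940 kg/m³
  candidate Y: σ_y = 110.0 MPa, ρ = 1309 kg/m³
  candidate F: σ_y = 131.0 MPa, ρ = 7080 kg/m³
  candidate Y: M = 84.1 kN·m/kg
  candidate P: M = 27.2 kN·m/kg
  candidate F: M = 18.5 kN·m/kg
  candidate C: M = 13.4 kN·m/kg
Candidate Y has the largest M.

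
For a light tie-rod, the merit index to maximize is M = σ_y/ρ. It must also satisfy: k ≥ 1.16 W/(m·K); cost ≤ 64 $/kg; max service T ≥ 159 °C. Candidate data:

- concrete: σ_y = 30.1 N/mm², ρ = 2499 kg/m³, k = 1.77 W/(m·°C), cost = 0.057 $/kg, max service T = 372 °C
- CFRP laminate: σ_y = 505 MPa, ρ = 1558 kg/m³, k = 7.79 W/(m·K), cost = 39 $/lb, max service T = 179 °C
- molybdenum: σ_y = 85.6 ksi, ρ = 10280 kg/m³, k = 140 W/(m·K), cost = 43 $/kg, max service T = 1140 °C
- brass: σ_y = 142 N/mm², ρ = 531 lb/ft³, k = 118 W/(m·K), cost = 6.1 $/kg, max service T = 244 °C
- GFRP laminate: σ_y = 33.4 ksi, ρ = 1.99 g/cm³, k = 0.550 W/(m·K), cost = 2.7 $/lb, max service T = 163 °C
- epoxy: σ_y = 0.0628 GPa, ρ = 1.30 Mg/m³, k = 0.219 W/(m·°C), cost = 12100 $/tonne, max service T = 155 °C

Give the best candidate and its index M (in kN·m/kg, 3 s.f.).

Screen on constraints: k ≥ 1.16 W/(m·K); cost ≤ 64 $/kg; max service T ≥ 159 °C. Survivors: concrete, molybdenum, brass.
After converting to SI:
  concrete: σ_y = 30.10 MPa, ρ = 2499 kg/m³
  molybdenum: σ_y = 590.2 MPa, ρ = 10280 kg/m³
  brass: σ_y = 142.0 MPa, ρ = 8506 kg/m³
  molybdenum: M = 57.4 kN·m/kg
  brass: M = 16.7 kN·m/kg
  concrete: M = 12.0 kN·m/kg
Molybdenum ranks first.

molybdenum, M = 57.4 kN·m/kg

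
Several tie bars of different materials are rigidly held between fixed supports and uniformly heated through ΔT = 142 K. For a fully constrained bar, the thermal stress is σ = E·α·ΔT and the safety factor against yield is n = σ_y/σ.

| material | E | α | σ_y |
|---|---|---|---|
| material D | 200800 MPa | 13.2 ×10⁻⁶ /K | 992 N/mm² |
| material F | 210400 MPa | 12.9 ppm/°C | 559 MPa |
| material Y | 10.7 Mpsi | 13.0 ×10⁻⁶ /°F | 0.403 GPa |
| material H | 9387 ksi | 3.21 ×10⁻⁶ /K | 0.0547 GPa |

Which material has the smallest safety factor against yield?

material F

In consistent units (E in GPa, α in ×10⁻⁶/K, σ_y in MPa):
  material D: E = 200.8, α = 13.2, σ_y = 992.0 → σ = 376 MPa, n = 2.64
  material F: E = 210.4, α = 12.9, σ_y = 559.0 → σ = 385 MPa, n = 1.45
  material Y: E = 73.77, α = 23.4, σ_y = 403.0 → σ = 245 MPa, n = 1.64
  material H: E = 64.72, α = 3.21, σ_y = 54.70 → σ = 29.5 MPa, n = 1.85
Smallest n: material F with n = 1.45.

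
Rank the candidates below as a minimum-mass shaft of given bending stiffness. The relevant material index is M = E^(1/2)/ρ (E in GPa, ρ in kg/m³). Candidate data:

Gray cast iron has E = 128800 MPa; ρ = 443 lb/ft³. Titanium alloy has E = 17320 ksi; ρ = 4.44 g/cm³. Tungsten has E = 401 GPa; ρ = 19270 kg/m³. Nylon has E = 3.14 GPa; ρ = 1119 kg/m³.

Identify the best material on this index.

Putting every candidate on a common basis:
  gray cast iron: E = 128.8 GPa, ρ = 7096 kg/m³
  titanium alloy: E = 119.4 GPa, ρ = 4440 kg/m³
  tungsten: E = 401.0 GPa, ρ = 19270 kg/m³
  nylon: E = 3.140 GPa, ρ = 1119 kg/m³
  titanium alloy: M = 2.46×10⁻³
  gray cast iron: M = 1.60×10⁻³
  nylon: M = 1.58×10⁻³
  tungsten: M = 1.04×10⁻³
Titanium alloy has the largest M.

titanium alloy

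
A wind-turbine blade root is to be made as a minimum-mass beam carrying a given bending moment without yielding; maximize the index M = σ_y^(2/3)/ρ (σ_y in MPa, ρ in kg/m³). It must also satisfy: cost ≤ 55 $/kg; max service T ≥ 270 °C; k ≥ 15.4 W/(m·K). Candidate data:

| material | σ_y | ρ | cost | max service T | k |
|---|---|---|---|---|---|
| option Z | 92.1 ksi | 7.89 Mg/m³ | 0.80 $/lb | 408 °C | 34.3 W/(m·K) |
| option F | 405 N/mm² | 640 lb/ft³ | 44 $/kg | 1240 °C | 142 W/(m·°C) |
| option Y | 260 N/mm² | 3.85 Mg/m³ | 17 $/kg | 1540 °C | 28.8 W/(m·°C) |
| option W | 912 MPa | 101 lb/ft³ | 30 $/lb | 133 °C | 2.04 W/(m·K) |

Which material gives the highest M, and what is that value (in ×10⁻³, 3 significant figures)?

option Y, M = 10.6×10⁻³

Screen on constraints: cost ≤ 55 $/kg; max service T ≥ 270 °C; k ≥ 15.4 W/(m·K). Survivors: option Z, option F, option Y.
Putting every candidate on a common basis:
  option Z: σ_y = 635.0 MPa, ρ = 7890 kg/m³
  option F: σ_y = 405.0 MPa, ρ = 10250 kg/m³
  option Y: σ_y = 260.0 MPa, ρ = 3850 kg/m³
  option Y: M = 10.6×10⁻³
  option Z: M = 9.36×10⁻³
  option F: M = 5.34×10⁻³
The maximum is for option Y.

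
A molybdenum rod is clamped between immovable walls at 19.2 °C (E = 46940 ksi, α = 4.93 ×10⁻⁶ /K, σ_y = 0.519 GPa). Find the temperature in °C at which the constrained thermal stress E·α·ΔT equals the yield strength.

E = 46940 ksi = 323.6 GPa.
σ_y = 0.519 GPa = 519.0 MPa.
E·α·ΔT = 519.0 MPa ⇒ ΔT = 519.0 / (323.6×10³ × 4.93×10⁻⁶) = 325.3 K.
T = 19.2 + 325.3 = 344.5 °C.

344 °C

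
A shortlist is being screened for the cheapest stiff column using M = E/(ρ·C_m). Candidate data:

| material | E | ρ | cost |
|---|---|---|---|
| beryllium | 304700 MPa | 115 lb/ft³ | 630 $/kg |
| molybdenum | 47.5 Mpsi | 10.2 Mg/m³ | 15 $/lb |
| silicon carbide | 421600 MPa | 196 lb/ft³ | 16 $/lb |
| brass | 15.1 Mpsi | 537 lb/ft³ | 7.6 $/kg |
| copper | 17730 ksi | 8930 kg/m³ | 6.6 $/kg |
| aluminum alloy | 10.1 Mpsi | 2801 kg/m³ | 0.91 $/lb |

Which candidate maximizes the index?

aluminum alloy

Convert each candidate to consistent units, then evaluate M:
  beryllium: E = 304.7 GPa, ρ = 1842 kg/m³, cost = 630.0 $/kg
  molybdenum: E = 327.5 GPa, ρ = 10200 kg/m³, cost = 33.07 $/kg
  silicon carbide: E = 421.6 GPa, ρ = 3140 kg/m³, cost = 35.27 $/kg
  brass: E = 104.1 GPa, ρ = 8602 kg/m³, cost = 7.600 $/kg
  copper: E = 122.2 GPa, ρ = 8930 kg/m³, cost = 6.600 $/kg
  aluminum alloy: E = 69.64 GPa, ρ = 2801 kg/m³, cost = 2.006 $/kg
  aluminum alloy: M = 12.4 MN·m per $
  silicon carbide: M = 3.81 MN·m per $
  copper: M = 2.07 MN·m per $
  brass: M = 1.59 MN·m per $
  molybdenum: M = 0.971 MN·m per $
  beryllium: M = 0.263 MN·m per $
The maximum is for aluminum alloy.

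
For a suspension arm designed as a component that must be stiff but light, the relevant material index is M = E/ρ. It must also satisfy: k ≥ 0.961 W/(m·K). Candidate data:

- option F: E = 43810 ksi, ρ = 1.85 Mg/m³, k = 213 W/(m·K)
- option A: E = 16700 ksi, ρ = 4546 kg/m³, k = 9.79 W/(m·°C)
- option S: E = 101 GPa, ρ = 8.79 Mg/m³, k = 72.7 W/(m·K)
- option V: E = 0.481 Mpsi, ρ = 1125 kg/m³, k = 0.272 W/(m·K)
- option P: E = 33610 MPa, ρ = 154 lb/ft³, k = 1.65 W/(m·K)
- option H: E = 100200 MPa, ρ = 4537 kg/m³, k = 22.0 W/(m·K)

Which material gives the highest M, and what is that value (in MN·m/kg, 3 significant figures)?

option F, M = 163 MN·m/kg

Screen on constraints: k ≥ 0.961 W/(m·K). Survivors: option F, option A, option S, option P, option H.
Convert each candidate to consistent units, then evaluate M:
  option F: E = 302.1 GPa, ρ = 1850 kg/m³
  option A: E = 115.1 GPa, ρ = 4546 kg/m³
  option S: E = 101.0 GPa, ρ = 8790 kg/m³
  option P: E = 33.61 GPa, ρ = 2467 kg/m³
  option H: E = 100.2 GPa, ρ = 4537 kg/m³
  option F: M = 163 MN·m/kg
  option A: M = 25.3 MN·m/kg
  option H: M = 22.1 MN·m/kg
  option P: M = 13.6 MN·m/kg
  option S: M = 11.5 MN·m/kg
Option F ranks first.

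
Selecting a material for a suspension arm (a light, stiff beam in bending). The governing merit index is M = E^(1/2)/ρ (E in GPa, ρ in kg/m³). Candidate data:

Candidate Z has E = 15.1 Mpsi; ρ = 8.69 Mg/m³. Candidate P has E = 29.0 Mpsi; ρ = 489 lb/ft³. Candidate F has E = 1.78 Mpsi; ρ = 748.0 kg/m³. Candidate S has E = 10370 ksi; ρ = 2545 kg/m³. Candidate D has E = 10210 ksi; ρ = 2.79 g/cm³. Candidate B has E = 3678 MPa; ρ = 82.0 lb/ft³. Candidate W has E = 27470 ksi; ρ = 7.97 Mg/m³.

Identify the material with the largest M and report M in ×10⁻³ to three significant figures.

In SI units:
  candidate Z: E = 104.1 GPa, ρ = 8690 kg/m³
  candidate P: E = 199.9 GPa, ρ = 7833 kg/m³
  candidate F: E = 12.27 GPa, ρ = 748.0 kg/m³
  candidate S: E = 71.50 GPa, ρ = 2545 kg/m³
  candidate D: E = 70.40 GPa, ρ = 2790 kg/m³
  candidate B: E = 3.678 GPa, ρ = 1314 kg/m³
  candidate W: E = 189.4 GPa, ρ = 7970 kg/m³
  candidate F: M = 4.68×10⁻³
  candidate S: M = 3.32×10⁻³
  candidate D: M = 3.01×10⁻³
  candidate P: M = 1.81×10⁻³
  candidate W: M = 1.73×10⁻³
  candidate B: M = 1.46×10⁻³
  candidate Z: M = 1.17×10⁻³
Candidate F has the largest M.

candidate F, M = 4.68×10⁻³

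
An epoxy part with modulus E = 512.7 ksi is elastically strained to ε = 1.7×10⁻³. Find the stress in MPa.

6.01 MPa

E = 512.7 ksi = 3.535 GPa.
σ = E·ε = 3535 MPa × 1.7×10⁻³ = 6.01 MPa.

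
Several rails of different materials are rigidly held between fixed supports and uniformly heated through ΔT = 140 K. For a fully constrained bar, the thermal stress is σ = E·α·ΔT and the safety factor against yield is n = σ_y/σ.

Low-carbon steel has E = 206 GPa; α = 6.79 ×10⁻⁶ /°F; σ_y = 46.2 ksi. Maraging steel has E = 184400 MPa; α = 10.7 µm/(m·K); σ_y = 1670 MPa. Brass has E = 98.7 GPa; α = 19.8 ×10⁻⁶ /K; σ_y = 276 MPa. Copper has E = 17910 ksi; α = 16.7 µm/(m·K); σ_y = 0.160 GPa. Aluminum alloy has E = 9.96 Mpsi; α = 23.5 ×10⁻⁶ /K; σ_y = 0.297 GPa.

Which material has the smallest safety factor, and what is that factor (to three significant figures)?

In consistent units (E in GPa, α in ×10⁻⁶/K, σ_y in MPa):
  low-carbon steel: E = 206.0, α = 12.2, σ_y = 318.5 → σ = 352 MPa, n = 0.904
  maraging steel: E = 184.4, α = 10.7, σ_y = 1670 → σ = 276 MPa, n = 6.05
  brass: E = 98.70, α = 19.8, σ_y = 276.0 → σ = 274 MPa, n = 1.01
  copper: E = 123.5, α = 16.7, σ_y = 160.0 → σ = 289 MPa, n = 0.554
  aluminum alloy: E = 68.67, α = 23.5, σ_y = 297.0 → σ = 226 MPa, n = 1.31
Copper has the lowest safety factor, n = 0.554.

copper, n = 0.554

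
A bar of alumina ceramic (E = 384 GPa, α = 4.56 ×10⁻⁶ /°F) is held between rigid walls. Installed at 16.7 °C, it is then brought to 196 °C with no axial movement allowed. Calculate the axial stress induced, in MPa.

565 MPa

α = 4.56×10⁻⁶/°F × 9/5 = 8.21×10⁻⁶/K.
ΔT = 179.3 K. Constrained thermal stress σ = E·α·ΔT = 384.0×10³ MPa × 8.21×10⁻⁶ × 179.3 = 565 MPa (compressive).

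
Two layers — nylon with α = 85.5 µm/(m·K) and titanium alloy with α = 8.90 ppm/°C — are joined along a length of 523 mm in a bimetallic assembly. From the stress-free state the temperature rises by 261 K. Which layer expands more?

α(nylon) = 85.5×10⁻⁶/K vs α(titanium alloy) = 8.90×10⁻⁶/K.
Higher α expands more for the same ΔT: nylon.

nylon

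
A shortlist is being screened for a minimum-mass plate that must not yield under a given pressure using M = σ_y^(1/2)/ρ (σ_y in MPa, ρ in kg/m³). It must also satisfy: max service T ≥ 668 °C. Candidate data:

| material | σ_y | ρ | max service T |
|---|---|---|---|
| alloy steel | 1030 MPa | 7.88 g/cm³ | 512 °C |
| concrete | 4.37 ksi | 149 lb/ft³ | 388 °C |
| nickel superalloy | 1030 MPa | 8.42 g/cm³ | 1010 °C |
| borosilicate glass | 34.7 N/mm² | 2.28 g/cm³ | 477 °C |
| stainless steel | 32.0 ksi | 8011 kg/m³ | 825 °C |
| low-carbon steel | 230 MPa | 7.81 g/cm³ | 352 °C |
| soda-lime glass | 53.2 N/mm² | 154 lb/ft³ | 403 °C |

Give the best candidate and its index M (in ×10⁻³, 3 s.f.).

Screen on constraints: max service T ≥ 668 °C. Survivors: nickel superalloy, stainless steel.
After converting to SI:
  nickel superalloy: σ_y = 1030 MPa, ρ = 8420 kg/m³
  stainless steel: σ_y = 220.6 MPa, ρ = 8011 kg/m³
  nickel superalloy: M = 3.81×10⁻³
  stainless steel: M = 1.85×10⁻³
The maximum is for nickel superalloy.

nickel superalloy, M = 3.81×10⁻³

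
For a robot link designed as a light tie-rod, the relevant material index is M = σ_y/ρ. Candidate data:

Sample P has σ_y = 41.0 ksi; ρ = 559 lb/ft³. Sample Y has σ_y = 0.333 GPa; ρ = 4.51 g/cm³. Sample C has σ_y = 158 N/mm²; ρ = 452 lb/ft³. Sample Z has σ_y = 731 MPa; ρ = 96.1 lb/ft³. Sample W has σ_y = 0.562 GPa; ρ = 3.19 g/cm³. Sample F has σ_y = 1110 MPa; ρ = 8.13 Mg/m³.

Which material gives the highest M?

sample Z

After converting to SI:
  sample P: σ_y = 282.7 MPa, ρ = 8954 kg/m³
  sample Y: σ_y = 333.0 MPa, ρ = 4510 kg/m³
  sample C: σ_y = 158.0 MPa, ρ = 7240 kg/m³
  sample Z: σ_y = 731.0 MPa, ρ = 1539 kg/m³
  sample W: σ_y = 562.0 MPa, ρ = 3190 kg/m³
  sample F: σ_y = 1110 MPa, ρ = 8130 kg/m³
  sample Z: M = 475 kN·m/kg
  sample W: M = 176 kN·m/kg
  sample F: M = 137 kN·m/kg
  sample Y: M = 73.8 kN·m/kg
  sample P: M = 31.6 kN·m/kg
  sample C: M = 21.8 kN·m/kg
Highest index: sample Z.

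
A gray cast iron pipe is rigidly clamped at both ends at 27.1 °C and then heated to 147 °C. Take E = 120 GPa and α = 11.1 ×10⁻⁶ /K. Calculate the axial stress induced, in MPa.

ΔT = 119.9 K. Constrained thermal stress σ = E·α·ΔT = 120.0×10³ MPa × 11.1×10⁻⁶ × 119.9 = 160 MPa (compressive).

160 MPa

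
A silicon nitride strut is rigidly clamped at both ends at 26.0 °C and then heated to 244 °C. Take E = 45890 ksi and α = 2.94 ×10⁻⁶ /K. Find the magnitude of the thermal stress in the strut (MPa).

E = 45890 ksi = 316.4 GPa.
ΔT = 218.0 K. Constrained thermal stress σ = E·α·ΔT = 316.4×10³ MPa × 2.94×10⁻⁶ × 218.0 = 203 MPa (compressive).

203 MPa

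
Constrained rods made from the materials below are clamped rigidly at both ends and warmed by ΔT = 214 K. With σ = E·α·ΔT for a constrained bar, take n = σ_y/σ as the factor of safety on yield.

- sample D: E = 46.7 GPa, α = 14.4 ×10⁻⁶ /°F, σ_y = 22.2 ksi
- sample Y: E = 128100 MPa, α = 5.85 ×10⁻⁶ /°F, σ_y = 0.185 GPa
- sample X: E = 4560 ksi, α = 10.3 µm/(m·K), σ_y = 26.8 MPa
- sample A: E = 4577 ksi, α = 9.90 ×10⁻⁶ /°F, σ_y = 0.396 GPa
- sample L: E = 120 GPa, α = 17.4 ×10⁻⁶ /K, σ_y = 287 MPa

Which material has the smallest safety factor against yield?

sample X

With everything in SI (GPa, ×10⁻⁶/K, MPa):
  sample D: E = 46.70, α = 25.9, σ_y = 153.1 → σ = 259 MPa, n = 0.591
  sample Y: E = 128.1, α = 10.5, σ_y = 185.0 → σ = 289 MPa, n = 0.641
  sample X: E = 31.44, α = 10.3, σ_y = 26.80 → σ = 69.3 MPa, n = 0.387
  sample A: E = 31.56, α = 17.8, σ_y = 396.0 → σ = 120 MPa, n = 3.29
  sample L: E = 120.0, α = 17.4, σ_y = 287.0 → σ = 447 MPa, n = 0.642
The minimum is sample X at n = 0.387.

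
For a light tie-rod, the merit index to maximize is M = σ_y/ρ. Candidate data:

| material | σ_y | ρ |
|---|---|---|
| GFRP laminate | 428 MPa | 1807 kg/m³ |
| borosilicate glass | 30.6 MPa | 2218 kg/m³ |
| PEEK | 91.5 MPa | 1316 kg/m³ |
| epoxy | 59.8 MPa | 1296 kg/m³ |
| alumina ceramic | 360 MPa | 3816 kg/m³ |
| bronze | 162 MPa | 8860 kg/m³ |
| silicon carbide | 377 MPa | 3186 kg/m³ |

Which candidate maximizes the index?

GFRP laminate

Computing M directly (units already consistent):
  GFRP laminate: M = 237 kN·m/kg
  silicon carbide: M = 118 kN·m/kg
  alumina ceramic: M = 94.3 kN·m/kg
  PEEK: M = 69.5 kN·m/kg
  epoxy: M = 46.1 kN·m/kg
  bronze: M = 18.3 kN·m/kg
  borosilicate glass: M = 13.8 kN·m/kg
The maximum is for GFRP laminate.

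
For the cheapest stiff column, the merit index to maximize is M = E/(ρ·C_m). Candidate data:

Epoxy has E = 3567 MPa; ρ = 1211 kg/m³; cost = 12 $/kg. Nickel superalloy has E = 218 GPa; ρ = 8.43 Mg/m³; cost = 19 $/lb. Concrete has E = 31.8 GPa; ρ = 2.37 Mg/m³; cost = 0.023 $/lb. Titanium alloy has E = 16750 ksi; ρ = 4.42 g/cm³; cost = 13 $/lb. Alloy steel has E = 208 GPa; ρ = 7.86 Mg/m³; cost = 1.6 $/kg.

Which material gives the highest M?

concrete

Convert each candidate to consistent units, then evaluate M:
  epoxy: E = 3.567 GPa, ρ = 1211 kg/m³, cost = 12.00 $/kg
  nickel superalloy: E = 218.0 GPa, ρ = 8430 kg/m³, cost = 41.89 $/kg
  concrete: E = 31.80 GPa, ρ = 2370 kg/m³, cost = 0.05071 $/kg
  titanium alloy: E = 115.5 GPa, ρ = 4420 kg/m³, cost = 28.66 $/kg
  alloy steel: E = 208.0 GPa, ρ = 7860 kg/m³, cost = 1.600 $/kg
  concrete: M = 265 MN·m per $
  alloy steel: M = 16.5 MN·m per $
  titanium alloy: M = 0.912 MN·m per $
  nickel superalloy: M = 0.617 MN·m per $
  epoxy: M = 0.245 MN·m per $
Highest index: concrete.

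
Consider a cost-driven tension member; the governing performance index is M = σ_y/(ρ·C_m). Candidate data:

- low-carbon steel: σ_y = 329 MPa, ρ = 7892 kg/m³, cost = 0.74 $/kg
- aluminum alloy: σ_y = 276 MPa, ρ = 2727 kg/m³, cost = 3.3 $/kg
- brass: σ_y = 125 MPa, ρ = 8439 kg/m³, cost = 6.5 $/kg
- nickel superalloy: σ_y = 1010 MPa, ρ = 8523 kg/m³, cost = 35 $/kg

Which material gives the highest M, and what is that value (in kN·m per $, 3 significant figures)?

Per-candidate index values:
  low-carbon steel: M = 56.3 kN·m per $
  aluminum alloy: M = 30.7 kN·m per $
  nickel superalloy: M = 3.39 kN·m per $
  brass: M = 2.28 kN·m per $
Highest index: low-carbon steel.

low-carbon steel, M = 56.3 kN·m per $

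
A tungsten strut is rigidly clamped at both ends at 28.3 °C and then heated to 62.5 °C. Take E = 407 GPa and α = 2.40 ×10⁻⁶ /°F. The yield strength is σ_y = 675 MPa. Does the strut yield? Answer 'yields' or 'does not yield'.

does not yield

α = 2.40×10⁻⁶/°F × 9/5 = 4.32×10⁻⁶/K.
ΔT = 34.20 K. Constrained thermal stress σ = E·α·ΔT = 407.0×10³ MPa × 4.32×10⁻⁶ × 34.20 = 60.1 MPa (compressive).
Compare to σ_y = 675 MPa: σ < σ_y, so it does not yield.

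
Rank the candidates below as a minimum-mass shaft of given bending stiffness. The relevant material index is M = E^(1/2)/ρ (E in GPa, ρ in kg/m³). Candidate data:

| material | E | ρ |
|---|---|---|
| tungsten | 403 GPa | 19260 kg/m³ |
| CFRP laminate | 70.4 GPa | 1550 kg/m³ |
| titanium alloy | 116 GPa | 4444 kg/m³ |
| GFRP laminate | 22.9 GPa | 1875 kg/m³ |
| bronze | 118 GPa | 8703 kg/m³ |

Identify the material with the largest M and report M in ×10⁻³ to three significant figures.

Computing M directly (units already consistent):
  CFRP laminate: M = 5.41×10⁻³
  GFRP laminate: M = 2.55×10⁻³
  titanium alloy: M = 2.42×10⁻³
  bronze: M = 1.25×10⁻³
  tungsten: M = 1.04×10⁻³
CFRP laminate ranks first.

CFRP laminate, M = 5.41×10⁻³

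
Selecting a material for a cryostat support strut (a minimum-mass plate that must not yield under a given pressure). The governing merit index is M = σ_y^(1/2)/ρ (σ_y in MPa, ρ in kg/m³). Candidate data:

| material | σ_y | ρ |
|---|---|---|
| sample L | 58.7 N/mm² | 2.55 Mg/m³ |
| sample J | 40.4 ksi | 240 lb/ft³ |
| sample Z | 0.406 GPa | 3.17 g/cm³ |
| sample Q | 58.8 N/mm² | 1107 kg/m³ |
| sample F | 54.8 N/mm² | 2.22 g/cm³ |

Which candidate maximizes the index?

In SI units:
  sample L: σ_y = 58.70 MPa, ρ = 2550 kg/m³
  sample J: σ_y = 278.5 MPa, ρ = 3844 kg/m³
  sample Z: σ_y = 406.0 MPa, ρ = 3170 kg/m³
  sample Q: σ_y = 58.80 MPa, ρ = 1107 kg/m³
  sample F: σ_y = 54.80 MPa, ρ = 2220 kg/m³
  sample Q: M = 6.93×10⁻³
  sample Z: M = 6.36×10⁻³
  sample J: M = 4.34×10⁻³
  sample F: M = 3.33×10⁻³
  sample L: M = 3.00×10⁻³
Sample Q ranks first.

sample Q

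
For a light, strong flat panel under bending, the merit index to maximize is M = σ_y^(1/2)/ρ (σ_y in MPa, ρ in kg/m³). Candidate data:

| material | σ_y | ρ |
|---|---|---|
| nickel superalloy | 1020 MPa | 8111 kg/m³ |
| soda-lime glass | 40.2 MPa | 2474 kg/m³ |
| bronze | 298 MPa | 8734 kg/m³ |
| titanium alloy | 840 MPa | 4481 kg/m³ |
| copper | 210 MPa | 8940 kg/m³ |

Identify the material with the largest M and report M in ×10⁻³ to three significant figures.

titanium alloy, M = 6.47×10⁻³

Computing M directly (units already consistent):
  titanium alloy: M = 6.47×10⁻³
  nickel superalloy: M = 3.94×10⁻³
  soda-lime glass: M = 2.56×10⁻³
  bronze: M = 1.98×10⁻³
  copper: M = 1.62×10⁻³
Titanium alloy ranks first.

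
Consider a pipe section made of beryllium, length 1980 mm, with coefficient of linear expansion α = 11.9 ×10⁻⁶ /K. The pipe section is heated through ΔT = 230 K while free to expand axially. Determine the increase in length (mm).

ΔL = α·L₀·ΔT = 11.9×10⁻⁶ × 1980 mm × 230.0 K = 5.42 mm.

5.42 mm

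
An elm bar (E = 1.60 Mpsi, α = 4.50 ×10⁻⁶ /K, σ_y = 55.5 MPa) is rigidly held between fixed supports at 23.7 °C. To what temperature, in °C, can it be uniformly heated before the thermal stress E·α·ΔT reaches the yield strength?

E = 1.60 Mpsi = 11.03 GPa.
E·α·ΔT = 55.50 MPa ⇒ ΔT = 55.50 / (11.03×10³ × 4.50×10⁻⁶) = 1118 K.
T = 23.7 + 1118 = 1142 °C.

1140 °C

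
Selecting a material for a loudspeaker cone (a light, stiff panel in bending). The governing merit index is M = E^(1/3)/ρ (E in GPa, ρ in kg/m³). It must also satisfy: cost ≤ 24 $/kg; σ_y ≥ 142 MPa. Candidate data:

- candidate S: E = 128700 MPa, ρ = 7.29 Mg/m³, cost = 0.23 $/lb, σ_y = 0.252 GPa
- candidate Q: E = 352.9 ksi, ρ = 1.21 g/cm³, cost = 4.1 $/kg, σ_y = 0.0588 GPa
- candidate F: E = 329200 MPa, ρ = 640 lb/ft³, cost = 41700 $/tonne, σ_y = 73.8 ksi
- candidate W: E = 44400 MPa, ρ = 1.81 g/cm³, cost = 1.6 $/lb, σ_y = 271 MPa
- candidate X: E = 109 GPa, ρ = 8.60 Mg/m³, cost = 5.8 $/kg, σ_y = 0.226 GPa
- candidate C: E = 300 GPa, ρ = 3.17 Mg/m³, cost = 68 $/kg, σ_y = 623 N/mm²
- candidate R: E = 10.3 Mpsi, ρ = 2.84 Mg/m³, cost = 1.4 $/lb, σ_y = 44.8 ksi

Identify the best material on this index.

candidate W

Screen on constraints: cost ≤ 24 $/kg; σ_y ≥ 142 MPa. Survivors: candidate S, candidate W, candidate X, candidate R.
Putting every candidate on a common basis:
  candidate S: E = 128.7 GPa, ρ = 7290 kg/m³
  candidate W: E = 44.40 GPa, ρ = 1810 kg/m³
  candidate X: E = 109.0 GPa, ρ = 8600 kg/m³
  candidate R: E = 71.02 GPa, ρ = 2840 kg/m³
  candidate W: M = 1.96×10⁻³
  candidate R: M = 1.46×10⁻³
  candidate S: M = 0.693×10⁻³
  candidate X: M = 0.555×10⁻³
Highest index: candidate W.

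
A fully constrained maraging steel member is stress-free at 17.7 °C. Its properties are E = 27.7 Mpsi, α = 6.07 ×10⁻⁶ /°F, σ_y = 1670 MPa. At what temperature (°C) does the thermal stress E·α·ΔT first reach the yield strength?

818 °C

E = 27.7 Mpsi = 191.0 GPa.
α = 6.07×10⁻⁶/°F × 9/5 = 10.9×10⁻⁶/K.
E·α·ΔT = 1670 MPa ⇒ ΔT = 1670 / (191.0×10³ × 10.9×10⁻⁶) = 800.3 K.
T = 17.7 + 800.3 = 818.0 °C.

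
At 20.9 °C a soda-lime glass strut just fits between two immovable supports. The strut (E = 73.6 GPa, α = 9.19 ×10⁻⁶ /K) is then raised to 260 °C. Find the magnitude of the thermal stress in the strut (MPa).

ΔT = 239.1 K. Constrained thermal stress σ = E·α·ΔT = 73.60×10³ MPa × 9.19×10⁻⁶ × 239.1 = 162 MPa (compressive).

162 MPa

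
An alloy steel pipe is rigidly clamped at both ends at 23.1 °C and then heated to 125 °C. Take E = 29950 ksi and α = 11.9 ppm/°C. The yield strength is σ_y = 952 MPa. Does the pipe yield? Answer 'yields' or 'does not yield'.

does not yield

E = 29950 ksi = 206.5 GPa.
ΔT = 101.9 K. Constrained thermal stress σ = E·α·ΔT = 206.5×10³ MPa × 11.9×10⁻⁶ × 101.9 = 250 MPa (compressive).
Compare to σ_y = 952 MPa: σ < σ_y, so it does not yield.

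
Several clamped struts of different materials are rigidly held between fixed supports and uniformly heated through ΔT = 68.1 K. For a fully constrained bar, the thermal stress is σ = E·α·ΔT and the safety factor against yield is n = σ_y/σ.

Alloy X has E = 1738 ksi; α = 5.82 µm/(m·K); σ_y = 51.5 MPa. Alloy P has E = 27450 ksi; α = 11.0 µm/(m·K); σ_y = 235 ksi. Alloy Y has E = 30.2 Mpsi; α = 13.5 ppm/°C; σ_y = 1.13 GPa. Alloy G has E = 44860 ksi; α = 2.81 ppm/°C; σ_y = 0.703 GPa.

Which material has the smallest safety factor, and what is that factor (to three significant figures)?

alloy Y, n = 5.90

With everything in SI (GPa, ×10⁻⁶/K, MPa):
  alloy X: E = 11.98, α = 5.82, σ_y = 51.50 → σ = 4.75 MPa, n = 10.8
  alloy P: E = 189.3, α = 11.0, σ_y = 1620 → σ = 142 MPa, n = 11.4
  alloy Y: E = 208.2, α = 13.5, σ_y = 1130 → σ = 191 MPa, n = 5.90
  alloy G: E = 309.3, α = 2.81, σ_y = 703.0 → σ = 59.2 MPa, n = 11.9
Alloy Y has the lowest safety factor, n = 5.90.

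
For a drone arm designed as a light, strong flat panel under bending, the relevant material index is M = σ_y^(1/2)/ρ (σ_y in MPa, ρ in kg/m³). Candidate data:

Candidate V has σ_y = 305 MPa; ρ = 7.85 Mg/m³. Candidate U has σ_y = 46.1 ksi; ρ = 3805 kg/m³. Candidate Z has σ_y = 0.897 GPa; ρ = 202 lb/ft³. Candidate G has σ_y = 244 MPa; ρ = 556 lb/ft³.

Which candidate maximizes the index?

candidate Z

Normalizing units and computing the index:
  candidate V: σ_y = 305.0 MPa, ρ = 7850 kg/m³
  candidate U: σ_y = 317.8 MPa, ρ = 3805 kg/m³
  candidate Z: σ_y = 897.0 MPa, ρ = 3236 kg/m³
  candidate G: σ_y = 244.0 MPa, ρ = 8906 kg/m³
  candidate Z: M = 9.26×10⁻³
  candidate U: M = 4.69×10⁻³
  candidate V: M = 2.22×10⁻³
  candidate G: M = 1.75×10⁻³
Highest index: candidate Z.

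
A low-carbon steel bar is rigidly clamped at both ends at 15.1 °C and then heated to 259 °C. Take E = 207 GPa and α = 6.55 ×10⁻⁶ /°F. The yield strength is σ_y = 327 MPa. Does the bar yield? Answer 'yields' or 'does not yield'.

yields

α = 6.55×10⁻⁶/°F × 9/5 = 11.8×10⁻⁶/K.
ΔT = 243.9 K. Constrained thermal stress σ = E·α·ΔT = 207.0×10³ MPa × 11.8×10⁻⁶ × 243.9 = 595 MPa (compressive).
Compare to σ_y = 327 MPa: σ ≥ σ_y, so it yields.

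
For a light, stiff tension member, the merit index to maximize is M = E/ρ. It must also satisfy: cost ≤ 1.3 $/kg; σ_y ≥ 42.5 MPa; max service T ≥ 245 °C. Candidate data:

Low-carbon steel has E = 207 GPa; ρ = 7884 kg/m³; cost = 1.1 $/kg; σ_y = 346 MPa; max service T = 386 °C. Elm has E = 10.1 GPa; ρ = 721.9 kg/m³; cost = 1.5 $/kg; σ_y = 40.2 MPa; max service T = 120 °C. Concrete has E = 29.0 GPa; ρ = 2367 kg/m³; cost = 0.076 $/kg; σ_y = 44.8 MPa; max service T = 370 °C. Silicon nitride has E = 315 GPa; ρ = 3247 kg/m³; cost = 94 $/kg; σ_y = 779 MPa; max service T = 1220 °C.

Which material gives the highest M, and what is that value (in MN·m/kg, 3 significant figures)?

Screen on constraints: cost ≤ 1.3 $/kg; σ_y ≥ 42.5 MPa; max service T ≥ 245 °C. Survivors: low-carbon steel, concrete.
Evaluate M for each candidate:
  low-carbon steel: M = 26.3 MN·m/kg
  concrete: M = 12.3 MN·m/kg
Low-carbon steel has the largest M.

low-carbon steel, M = 26.3 MN·m/kg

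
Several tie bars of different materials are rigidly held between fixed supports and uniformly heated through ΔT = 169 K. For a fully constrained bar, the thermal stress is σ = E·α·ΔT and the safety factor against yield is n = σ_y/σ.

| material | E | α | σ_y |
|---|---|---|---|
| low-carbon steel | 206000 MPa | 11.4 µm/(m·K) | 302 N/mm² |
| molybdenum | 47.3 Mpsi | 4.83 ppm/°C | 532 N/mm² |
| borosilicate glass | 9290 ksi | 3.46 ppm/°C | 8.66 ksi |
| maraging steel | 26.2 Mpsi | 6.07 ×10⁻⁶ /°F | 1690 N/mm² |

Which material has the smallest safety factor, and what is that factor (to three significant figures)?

Per material, after unit conversion:
  low-carbon steel: E = 206.0, α = 11.4, σ_y = 302.0 → σ = 397 MPa, n = 0.761
  molybdenum: E = 326.1, α = 4.83, σ_y = 532.0 → σ = 266 MPa, n = 2.00
  borosilicate glass: E = 64.05, α = 3.46, σ_y = 59.71 → σ = 37.5 MPa, n = 1.59
  maraging steel: E = 180.6, α = 10.9, σ_y = 1690 → σ = 334 MPa, n = 5.07
Low-carbon steel has the lowest safety factor, n = 0.761.

low-carbon steel, n = 0.761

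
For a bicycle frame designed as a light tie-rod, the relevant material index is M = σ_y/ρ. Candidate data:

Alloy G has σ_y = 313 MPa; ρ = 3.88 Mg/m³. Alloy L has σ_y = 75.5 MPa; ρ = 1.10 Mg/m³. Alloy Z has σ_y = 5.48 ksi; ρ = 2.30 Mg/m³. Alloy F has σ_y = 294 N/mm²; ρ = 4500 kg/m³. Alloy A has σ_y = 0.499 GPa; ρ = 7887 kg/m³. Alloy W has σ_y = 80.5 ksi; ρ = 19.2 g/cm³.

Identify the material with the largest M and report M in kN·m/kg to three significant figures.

In SI units:
  alloy G: σ_y = 313.0 MPa, ρ = 3880 kg/m³
  alloy L: σ_y = 75.50 MPa, ρ = 1100 kg/m³
  alloy Z: σ_y = 37.78 MPa, ρ = 2300 kg/m³
  alloy F: σ_y = 294.0 MPa, ρ = 4500 kg/m³
  alloy A: σ_y = 499.0 MPa, ρ = 7887 kg/m³
  alloy W: σ_y = 555.0 MPa, ρ = 19200 kg/m³
  alloy G: M = 80.7 kN·m/kg
  alloy L: M = 68.6 kN·m/kg
  alloy F: M = 65.3 kN·m/kg
  alloy A: M = 63.3 kN·m/kg
  alloy W: M = 28.9 kN·m/kg
  alloy Z: M = 16.4 kN·m/kg
Highest index: alloy G.

alloy G, M = 80.7 kN·m/kg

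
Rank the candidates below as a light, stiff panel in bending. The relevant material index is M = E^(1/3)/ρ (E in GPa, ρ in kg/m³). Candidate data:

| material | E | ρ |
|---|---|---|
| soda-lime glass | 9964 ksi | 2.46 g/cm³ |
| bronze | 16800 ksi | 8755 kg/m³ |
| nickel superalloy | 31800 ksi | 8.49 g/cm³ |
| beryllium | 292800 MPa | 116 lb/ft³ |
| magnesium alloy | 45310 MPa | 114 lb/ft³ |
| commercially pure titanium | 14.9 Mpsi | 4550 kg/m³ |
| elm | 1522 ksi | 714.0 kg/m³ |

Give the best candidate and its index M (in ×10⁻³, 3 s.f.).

beryllium, M = 3.57×10⁻³

Convert each candidate to consistent units, then evaluate M:
  soda-lime glass: E = 68.70 GPa, ρ = 2460 kg/m³
  bronze: E = 115.8 GPa, ρ = 8755 kg/m³
  nickel superalloy: E = 219.3 GPa, ρ = 8490 kg/m³
  beryllium: E = 292.8 GPa, ρ = 1858 kg/m³
  magnesium alloy: E = 45.31 GPa, ρ = 1826 kg/m³
  commercially pure titanium: E = 102.7 GPa, ρ = 4550 kg/m³
  elm: E = 10.49 GPa, ρ = 714.0 kg/m³
  beryllium: M = 3.57×10⁻³
  elm: M = 3.07×10⁻³
  magnesium alloy: M = 1.95×10⁻³
  soda-lime glass: M = 1.66×10⁻³
  commercially pure titanium: M = 1.03×10⁻³
  nickel superalloy: M = 0.710×10⁻³
  bronze: M = 0.557×10⁻³
The maximum is for beryllium.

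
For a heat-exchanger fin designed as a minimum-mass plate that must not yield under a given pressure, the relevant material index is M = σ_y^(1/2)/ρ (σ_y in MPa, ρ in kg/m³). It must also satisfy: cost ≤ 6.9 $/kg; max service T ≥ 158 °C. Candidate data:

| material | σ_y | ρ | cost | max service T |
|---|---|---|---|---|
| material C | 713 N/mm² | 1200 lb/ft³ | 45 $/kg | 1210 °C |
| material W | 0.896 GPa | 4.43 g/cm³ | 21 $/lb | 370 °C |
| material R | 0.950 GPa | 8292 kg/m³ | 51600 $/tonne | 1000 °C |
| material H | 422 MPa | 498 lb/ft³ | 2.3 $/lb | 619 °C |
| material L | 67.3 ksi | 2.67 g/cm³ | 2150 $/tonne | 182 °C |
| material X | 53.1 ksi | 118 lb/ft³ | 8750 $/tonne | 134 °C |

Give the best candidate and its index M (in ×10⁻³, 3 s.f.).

Screen on constraints: cost ≤ 6.9 $/kg; max service T ≥ 158 °C. Survivors: material H, material L.
Normalizing units and computing the index:
  material H: σ_y = 422.0 MPa, ρ = 7977 kg/m³
  material L: σ_y = 464.0 MPa, ρ = 2670 kg/m³
  material L: M = 8.07×10⁻³
  material H: M = 2.58×10⁻³
Material L ranks first.

material L, M = 8.07×10⁻³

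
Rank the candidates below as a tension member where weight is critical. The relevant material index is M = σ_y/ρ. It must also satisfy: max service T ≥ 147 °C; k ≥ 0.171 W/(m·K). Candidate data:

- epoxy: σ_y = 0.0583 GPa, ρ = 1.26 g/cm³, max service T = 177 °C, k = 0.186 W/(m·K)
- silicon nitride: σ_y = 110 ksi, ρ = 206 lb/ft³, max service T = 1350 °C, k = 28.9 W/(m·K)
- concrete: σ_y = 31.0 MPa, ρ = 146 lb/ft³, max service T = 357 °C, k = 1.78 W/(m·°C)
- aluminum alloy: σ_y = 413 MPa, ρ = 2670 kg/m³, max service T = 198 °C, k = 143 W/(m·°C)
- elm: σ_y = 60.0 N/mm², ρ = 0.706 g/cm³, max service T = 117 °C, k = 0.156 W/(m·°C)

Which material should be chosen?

Screen on constraints: max service T ≥ 147 °C; k ≥ 0.171 W/(m·K). Survivors: epoxy, silicon nitride, concrete, aluminum alloy.
In SI units:
  epoxy: σ_y = 58.30 MPa, ρ = 1260 kg/m³
  silicon nitride: σ_y = 758.4 MPa, ρ = 3300 kg/m³
  concrete: σ_y = 31.00 MPa, ρ = 2339 kg/m³
  aluminum alloy: σ_y = 413.0 MPa, ρ = 2670 kg/m³
  silicon nitride: M = 230 kN·m/kg
  aluminum alloy: M = 155 kN·m/kg
  epoxy: M = 46.3 kN·m/kg
  concrete: M = 13.3 kN·m/kg
Silicon nitride ranks first.

silicon nitride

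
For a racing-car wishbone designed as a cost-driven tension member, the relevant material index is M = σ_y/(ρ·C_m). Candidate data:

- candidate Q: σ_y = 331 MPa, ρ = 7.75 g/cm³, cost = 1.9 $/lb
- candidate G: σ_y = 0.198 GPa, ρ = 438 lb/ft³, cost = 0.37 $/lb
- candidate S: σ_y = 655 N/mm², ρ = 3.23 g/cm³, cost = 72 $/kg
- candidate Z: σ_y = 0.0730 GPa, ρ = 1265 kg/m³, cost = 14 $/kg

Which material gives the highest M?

candidate G

Normalizing units and computing the index:
  candidate Q: σ_y = 331.0 MPa, ρ = 7750 kg/m³, cost = 4.189 $/kg
  candidate G: σ_y = 198.0 MPa, ρ = 7016 kg/m³, cost = 0.8157 $/kg
  candidate S: σ_y = 655.0 MPa, ρ = 3230 kg/m³, cost = 72.00 $/kg
  candidate Z: σ_y = 73.00 MPa, ρ = 1265 kg/m³, cost = 14.00 $/kg
  candidate G: M = 34.6 kN·m per $
  candidate Q: M = 10.2 kN·m per $
  candidate Z: M = 4.12 kN·m per $
  candidate S: M = 2.82 kN·m per $
Candidate G has the largest M.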